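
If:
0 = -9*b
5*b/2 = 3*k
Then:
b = 0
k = 0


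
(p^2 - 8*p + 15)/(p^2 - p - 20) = (p - 3)/(p + 4)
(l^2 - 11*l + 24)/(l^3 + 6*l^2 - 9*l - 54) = (l - 8)/(l^2 + 9*l + 18)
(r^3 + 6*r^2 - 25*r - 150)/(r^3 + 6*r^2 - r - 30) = (r^2 + r - 30)/(r^2 + r - 6)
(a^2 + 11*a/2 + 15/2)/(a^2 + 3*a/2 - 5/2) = (a + 3)/(a - 1)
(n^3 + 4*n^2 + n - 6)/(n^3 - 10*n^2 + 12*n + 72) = (n^2 + 2*n - 3)/(n^2 - 12*n + 36)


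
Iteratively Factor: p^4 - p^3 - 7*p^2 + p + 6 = (p - 3)*(p^3 + 2*p^2 - p - 2) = (p - 3)*(p + 2)*(p^2 - 1) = (p - 3)*(p - 1)*(p + 2)*(p + 1)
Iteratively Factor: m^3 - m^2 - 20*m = (m)*(m^2 - m - 20) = m*(m + 4)*(m - 5)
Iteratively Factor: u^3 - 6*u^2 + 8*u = (u - 2)*(u^2 - 4*u) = (u - 4)*(u - 2)*(u)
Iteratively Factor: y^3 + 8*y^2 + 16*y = (y + 4)*(y^2 + 4*y) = (y + 4)^2*(y)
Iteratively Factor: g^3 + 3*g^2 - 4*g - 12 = (g + 2)*(g^2 + g - 6) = (g + 2)*(g + 3)*(g - 2)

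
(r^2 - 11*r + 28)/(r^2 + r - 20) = (r - 7)/(r + 5)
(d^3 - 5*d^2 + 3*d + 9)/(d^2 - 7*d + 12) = (d^2 - 2*d - 3)/(d - 4)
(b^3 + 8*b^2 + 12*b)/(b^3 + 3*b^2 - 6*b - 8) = b*(b^2 + 8*b + 12)/(b^3 + 3*b^2 - 6*b - 8)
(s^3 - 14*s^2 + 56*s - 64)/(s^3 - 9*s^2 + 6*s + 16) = (s - 4)/(s + 1)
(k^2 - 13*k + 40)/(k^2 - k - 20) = (k - 8)/(k + 4)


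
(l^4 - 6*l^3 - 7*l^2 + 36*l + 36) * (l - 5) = l^5 - 11*l^4 + 23*l^3 + 71*l^2 - 144*l - 180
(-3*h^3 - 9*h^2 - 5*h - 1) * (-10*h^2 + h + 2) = 30*h^5 + 87*h^4 + 35*h^3 - 13*h^2 - 11*h - 2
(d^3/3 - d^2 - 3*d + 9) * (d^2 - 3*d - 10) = d^5/3 - 2*d^4 - 10*d^3/3 + 28*d^2 + 3*d - 90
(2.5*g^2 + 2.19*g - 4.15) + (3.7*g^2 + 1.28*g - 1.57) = 6.2*g^2 + 3.47*g - 5.72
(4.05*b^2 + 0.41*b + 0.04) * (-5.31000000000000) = -21.5055*b^2 - 2.1771*b - 0.2124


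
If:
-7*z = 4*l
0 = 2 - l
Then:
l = 2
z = -8/7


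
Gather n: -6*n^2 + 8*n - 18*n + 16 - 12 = -6*n^2 - 10*n + 4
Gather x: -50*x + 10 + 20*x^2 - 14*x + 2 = 20*x^2 - 64*x + 12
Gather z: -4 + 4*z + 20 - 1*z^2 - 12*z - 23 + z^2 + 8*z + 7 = 0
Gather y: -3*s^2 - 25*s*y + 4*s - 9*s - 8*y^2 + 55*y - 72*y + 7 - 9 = -3*s^2 - 5*s - 8*y^2 + y*(-25*s - 17) - 2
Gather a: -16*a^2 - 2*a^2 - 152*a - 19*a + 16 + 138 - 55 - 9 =-18*a^2 - 171*a + 90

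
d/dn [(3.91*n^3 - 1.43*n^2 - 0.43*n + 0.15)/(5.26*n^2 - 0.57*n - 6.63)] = (20.5666*n^4 - 4.4574*n^3 - 74.693*n^2 + 17.3838*n + 2.9364)/(27.6676*n^4 - 5.9964*n^3 - 69.4227*n^2 + 7.5582*n + 43.9569)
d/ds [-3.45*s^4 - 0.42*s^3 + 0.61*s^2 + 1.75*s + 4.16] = -13.8*s^3 - 1.26*s^2 + 1.22*s + 1.75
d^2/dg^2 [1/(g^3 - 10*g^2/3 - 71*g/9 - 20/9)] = 18*(3*(10 - 9*g)*(-9*g^3 + 30*g^2 + 71*g + 20) - (-27*g^2 + 60*g + 71)^2)/(-9*g^3 + 30*g^2 + 71*g + 20)^3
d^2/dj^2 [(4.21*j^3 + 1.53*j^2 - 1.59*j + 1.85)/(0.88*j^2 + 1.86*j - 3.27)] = (1.4210854715202e-14*j^4 + 45.888024*j^3 - 118.624164*j^2 + 260.81883*j + 36.826518)/(0.681472*j^6 + 4.321152*j^5 + 1.53648*j^4 - 25.67916*j^3 - 5.70942000000001*j^2 + 59.666382*j - 34.965783)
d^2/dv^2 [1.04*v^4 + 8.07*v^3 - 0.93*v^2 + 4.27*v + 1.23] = 12.48*v^2 + 48.42*v - 1.86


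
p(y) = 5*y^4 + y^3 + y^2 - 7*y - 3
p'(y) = 20*y^3 + 3*y^2 + 2*y - 7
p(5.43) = 4495.37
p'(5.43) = 3294.37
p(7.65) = 17574.08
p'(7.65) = 9137.81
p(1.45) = 14.10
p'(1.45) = 63.18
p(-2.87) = 340.92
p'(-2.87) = -460.83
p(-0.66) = 2.72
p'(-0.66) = -12.76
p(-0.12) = -2.15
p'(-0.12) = -7.23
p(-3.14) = 483.94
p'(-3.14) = -602.88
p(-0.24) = -1.26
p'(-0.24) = -7.58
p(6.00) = 6687.00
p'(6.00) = 4433.00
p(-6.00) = 6339.00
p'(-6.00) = -4231.00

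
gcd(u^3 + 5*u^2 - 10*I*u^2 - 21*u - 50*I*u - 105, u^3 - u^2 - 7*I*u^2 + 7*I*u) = u - 7*I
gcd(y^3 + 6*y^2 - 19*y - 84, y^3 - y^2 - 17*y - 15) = y + 3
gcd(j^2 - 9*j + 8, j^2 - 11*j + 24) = j - 8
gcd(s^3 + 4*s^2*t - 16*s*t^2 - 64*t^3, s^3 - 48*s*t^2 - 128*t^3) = s^2 + 8*s*t + 16*t^2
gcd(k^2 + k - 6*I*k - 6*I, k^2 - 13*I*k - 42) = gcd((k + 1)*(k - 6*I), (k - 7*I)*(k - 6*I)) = k - 6*I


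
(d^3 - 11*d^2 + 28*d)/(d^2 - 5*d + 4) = d*(d - 7)/(d - 1)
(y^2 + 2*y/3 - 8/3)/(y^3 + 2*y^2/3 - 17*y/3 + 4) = (y + 2)/(y^2 + 2*y - 3)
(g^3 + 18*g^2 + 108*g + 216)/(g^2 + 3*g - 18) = (g^2 + 12*g + 36)/(g - 3)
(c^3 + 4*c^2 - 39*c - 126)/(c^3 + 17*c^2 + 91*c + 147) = (c - 6)/(c + 7)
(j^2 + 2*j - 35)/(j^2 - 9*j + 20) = (j + 7)/(j - 4)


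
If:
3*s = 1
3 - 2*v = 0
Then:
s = 1/3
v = 3/2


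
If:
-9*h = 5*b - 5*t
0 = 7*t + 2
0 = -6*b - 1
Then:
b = -1/6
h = -25/378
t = -2/7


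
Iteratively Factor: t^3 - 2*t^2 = (t)*(t^2 - 2*t) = t^2*(t - 2)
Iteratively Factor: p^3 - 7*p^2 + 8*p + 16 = (p + 1)*(p^2 - 8*p + 16) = (p - 4)*(p + 1)*(p - 4)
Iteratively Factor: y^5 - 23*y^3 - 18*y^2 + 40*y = (y - 5)*(y^4 + 5*y^3 + 2*y^2 - 8*y) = (y - 5)*(y - 1)*(y^3 + 6*y^2 + 8*y) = (y - 5)*(y - 1)*(y + 2)*(y^2 + 4*y) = (y - 5)*(y - 1)*(y + 2)*(y + 4)*(y)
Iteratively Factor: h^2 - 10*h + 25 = (h - 5)*(h - 5)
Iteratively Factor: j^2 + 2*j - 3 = (j - 1)*(j + 3)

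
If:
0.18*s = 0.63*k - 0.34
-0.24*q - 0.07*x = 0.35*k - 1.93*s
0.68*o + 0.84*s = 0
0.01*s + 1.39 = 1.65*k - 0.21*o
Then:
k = 0.74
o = -0.86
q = 4.49689181195651 - 0.291666666666667*x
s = 0.69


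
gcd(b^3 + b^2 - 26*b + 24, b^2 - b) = b - 1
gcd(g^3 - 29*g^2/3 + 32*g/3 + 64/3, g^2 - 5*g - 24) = g - 8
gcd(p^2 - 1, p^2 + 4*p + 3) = p + 1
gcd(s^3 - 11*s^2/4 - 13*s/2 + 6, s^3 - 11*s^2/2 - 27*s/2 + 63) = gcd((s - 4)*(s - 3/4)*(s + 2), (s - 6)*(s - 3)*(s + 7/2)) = 1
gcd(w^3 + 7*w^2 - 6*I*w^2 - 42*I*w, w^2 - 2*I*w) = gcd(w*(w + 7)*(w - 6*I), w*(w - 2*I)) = w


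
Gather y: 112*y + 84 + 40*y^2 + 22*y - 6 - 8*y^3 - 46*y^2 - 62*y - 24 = -8*y^3 - 6*y^2 + 72*y + 54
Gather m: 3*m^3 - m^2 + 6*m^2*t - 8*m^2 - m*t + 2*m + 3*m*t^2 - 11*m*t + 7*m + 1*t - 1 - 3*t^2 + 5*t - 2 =3*m^3 + m^2*(6*t - 9) + m*(3*t^2 - 12*t + 9) - 3*t^2 + 6*t - 3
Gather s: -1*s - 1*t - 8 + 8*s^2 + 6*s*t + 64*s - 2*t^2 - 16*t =8*s^2 + s*(6*t + 63) - 2*t^2 - 17*t - 8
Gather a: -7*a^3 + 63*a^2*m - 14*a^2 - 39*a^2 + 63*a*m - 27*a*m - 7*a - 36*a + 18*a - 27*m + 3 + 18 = -7*a^3 + a^2*(63*m - 53) + a*(36*m - 25) - 27*m + 21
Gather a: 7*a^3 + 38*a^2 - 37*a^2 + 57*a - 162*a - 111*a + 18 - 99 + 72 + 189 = 7*a^3 + a^2 - 216*a + 180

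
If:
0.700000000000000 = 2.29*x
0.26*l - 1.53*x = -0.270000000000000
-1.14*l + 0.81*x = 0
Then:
No Solution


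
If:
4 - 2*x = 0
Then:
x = 2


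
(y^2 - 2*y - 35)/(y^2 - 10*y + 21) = (y + 5)/(y - 3)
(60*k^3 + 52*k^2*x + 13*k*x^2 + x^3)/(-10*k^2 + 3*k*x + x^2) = (12*k^2 + 8*k*x + x^2)/(-2*k + x)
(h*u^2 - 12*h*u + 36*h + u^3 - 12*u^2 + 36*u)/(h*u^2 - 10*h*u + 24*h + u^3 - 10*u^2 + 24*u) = (u - 6)/(u - 4)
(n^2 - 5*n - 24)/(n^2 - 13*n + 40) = (n + 3)/(n - 5)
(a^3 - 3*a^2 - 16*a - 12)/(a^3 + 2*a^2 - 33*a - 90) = (a^2 + 3*a + 2)/(a^2 + 8*a + 15)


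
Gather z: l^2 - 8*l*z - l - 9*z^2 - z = l^2 - l - 9*z^2 + z*(-8*l - 1)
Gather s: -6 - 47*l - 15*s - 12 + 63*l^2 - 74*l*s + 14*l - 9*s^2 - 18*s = 63*l^2 - 33*l - 9*s^2 + s*(-74*l - 33) - 18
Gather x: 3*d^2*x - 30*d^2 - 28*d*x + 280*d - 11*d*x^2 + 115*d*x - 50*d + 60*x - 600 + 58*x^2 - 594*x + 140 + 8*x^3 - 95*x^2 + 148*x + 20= -30*d^2 + 230*d + 8*x^3 + x^2*(-11*d - 37) + x*(3*d^2 + 87*d - 386) - 440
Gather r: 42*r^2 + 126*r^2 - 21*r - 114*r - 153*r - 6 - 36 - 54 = 168*r^2 - 288*r - 96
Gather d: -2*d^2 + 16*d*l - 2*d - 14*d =-2*d^2 + d*(16*l - 16)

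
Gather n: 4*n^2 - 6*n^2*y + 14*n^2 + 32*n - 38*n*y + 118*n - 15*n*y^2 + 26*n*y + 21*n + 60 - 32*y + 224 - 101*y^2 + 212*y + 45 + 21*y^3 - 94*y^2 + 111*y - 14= n^2*(18 - 6*y) + n*(-15*y^2 - 12*y + 171) + 21*y^3 - 195*y^2 + 291*y + 315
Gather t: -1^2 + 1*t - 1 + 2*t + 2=3*t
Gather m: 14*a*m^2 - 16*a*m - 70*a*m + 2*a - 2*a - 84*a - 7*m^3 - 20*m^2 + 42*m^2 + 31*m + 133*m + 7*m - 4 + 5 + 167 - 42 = -84*a - 7*m^3 + m^2*(14*a + 22) + m*(171 - 86*a) + 126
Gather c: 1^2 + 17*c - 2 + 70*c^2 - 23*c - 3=70*c^2 - 6*c - 4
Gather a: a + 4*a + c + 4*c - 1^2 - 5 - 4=5*a + 5*c - 10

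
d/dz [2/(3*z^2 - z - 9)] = 2*(1 - 6*z)/(-3*z^2 + z + 9)^2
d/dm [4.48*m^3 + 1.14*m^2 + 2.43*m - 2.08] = 13.44*m^2 + 2.28*m + 2.43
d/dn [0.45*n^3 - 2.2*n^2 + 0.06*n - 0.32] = 1.35*n^2 - 4.4*n + 0.06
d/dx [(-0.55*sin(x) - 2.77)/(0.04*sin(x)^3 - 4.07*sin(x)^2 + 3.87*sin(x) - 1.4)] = (0.044*sin(x)^3 - 1.9061*sin(x)^2 - 22.5478*sin(x) + 11.4899)*cos(x)/(0.0016*sin(x)^6 - 0.3256*sin(x)^5 + 16.8745*sin(x)^4 - 31.6138*sin(x)^3 + 26.3729*sin(x)^2 - 10.836*sin(x) + 1.96)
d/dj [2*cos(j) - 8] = -2*sin(j)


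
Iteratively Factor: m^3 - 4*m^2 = (m)*(m^2 - 4*m) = m*(m - 4)*(m)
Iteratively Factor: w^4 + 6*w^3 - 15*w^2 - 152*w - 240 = (w + 4)*(w^3 + 2*w^2 - 23*w - 60) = (w + 3)*(w + 4)*(w^2 - w - 20) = (w + 3)*(w + 4)^2*(w - 5)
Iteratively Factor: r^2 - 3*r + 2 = (r - 2)*(r - 1)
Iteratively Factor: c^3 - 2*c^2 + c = (c)*(c^2 - 2*c + 1) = c*(c - 1)*(c - 1)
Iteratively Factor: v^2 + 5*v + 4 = (v + 1)*(v + 4)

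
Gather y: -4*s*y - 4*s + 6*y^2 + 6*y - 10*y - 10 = -4*s + 6*y^2 + y*(-4*s - 4) - 10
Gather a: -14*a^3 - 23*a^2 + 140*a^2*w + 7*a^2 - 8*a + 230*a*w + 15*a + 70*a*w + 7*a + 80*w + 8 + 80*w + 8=-14*a^3 + a^2*(140*w - 16) + a*(300*w + 14) + 160*w + 16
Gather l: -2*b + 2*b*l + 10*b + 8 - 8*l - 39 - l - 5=8*b + l*(2*b - 9) - 36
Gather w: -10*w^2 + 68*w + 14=-10*w^2 + 68*w + 14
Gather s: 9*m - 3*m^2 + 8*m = -3*m^2 + 17*m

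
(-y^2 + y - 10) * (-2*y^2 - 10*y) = 2*y^4 + 8*y^3 + 10*y^2 + 100*y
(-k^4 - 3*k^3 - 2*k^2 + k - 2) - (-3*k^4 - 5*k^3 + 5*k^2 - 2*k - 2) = 2*k^4 + 2*k^3 - 7*k^2 + 3*k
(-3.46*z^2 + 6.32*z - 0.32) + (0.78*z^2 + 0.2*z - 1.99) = -2.68*z^2 + 6.52*z - 2.31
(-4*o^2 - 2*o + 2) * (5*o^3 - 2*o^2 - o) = -20*o^5 - 2*o^4 + 18*o^3 - 2*o^2 - 2*o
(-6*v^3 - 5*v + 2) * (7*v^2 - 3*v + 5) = -42*v^5 + 18*v^4 - 65*v^3 + 29*v^2 - 31*v + 10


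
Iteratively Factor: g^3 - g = (g + 1)*(g^2 - g) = (g - 1)*(g + 1)*(g)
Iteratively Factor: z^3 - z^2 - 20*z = (z - 5)*(z^2 + 4*z) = (z - 5)*(z + 4)*(z)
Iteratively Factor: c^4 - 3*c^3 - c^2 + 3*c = (c)*(c^3 - 3*c^2 - c + 3) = c*(c - 1)*(c^2 - 2*c - 3) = c*(c - 3)*(c - 1)*(c + 1)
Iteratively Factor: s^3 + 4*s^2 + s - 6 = (s - 1)*(s^2 + 5*s + 6) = (s - 1)*(s + 2)*(s + 3)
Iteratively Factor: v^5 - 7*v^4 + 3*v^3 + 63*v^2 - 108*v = (v)*(v^4 - 7*v^3 + 3*v^2 + 63*v - 108) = v*(v - 4)*(v^3 - 3*v^2 - 9*v + 27) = v*(v - 4)*(v - 3)*(v^2 - 9) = v*(v - 4)*(v - 3)*(v + 3)*(v - 3)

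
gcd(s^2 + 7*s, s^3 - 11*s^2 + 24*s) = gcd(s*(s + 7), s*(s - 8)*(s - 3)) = s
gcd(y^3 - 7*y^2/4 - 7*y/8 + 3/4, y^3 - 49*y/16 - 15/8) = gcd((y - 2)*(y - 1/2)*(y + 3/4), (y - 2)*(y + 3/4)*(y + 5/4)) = y^2 - 5*y/4 - 3/2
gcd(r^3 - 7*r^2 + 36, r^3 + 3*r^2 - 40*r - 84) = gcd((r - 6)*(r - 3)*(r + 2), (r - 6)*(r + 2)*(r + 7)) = r^2 - 4*r - 12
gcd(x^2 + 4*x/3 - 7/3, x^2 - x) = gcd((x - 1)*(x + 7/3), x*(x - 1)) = x - 1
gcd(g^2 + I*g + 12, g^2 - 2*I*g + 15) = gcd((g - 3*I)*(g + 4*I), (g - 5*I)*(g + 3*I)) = 1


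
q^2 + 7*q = q*(q + 7)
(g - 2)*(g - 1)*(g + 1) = g^3 - 2*g^2 - g + 2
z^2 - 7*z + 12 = (z - 4)*(z - 3)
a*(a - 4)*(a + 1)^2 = a^4 - 2*a^3 - 7*a^2 - 4*a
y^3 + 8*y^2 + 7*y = y*(y + 1)*(y + 7)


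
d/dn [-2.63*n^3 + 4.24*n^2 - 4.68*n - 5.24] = -7.89*n^2 + 8.48*n - 4.68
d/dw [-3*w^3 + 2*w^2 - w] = -9*w^2 + 4*w - 1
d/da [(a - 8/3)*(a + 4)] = 2*a + 4/3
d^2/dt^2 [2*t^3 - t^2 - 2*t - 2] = 12*t - 2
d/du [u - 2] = 1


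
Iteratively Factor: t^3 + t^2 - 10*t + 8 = (t + 4)*(t^2 - 3*t + 2) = (t - 2)*(t + 4)*(t - 1)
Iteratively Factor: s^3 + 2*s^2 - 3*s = (s + 3)*(s^2 - s) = (s - 1)*(s + 3)*(s)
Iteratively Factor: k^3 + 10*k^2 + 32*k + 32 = (k + 4)*(k^2 + 6*k + 8) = (k + 2)*(k + 4)*(k + 4)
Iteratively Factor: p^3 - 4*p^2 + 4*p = (p - 2)*(p^2 - 2*p) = (p - 2)^2*(p)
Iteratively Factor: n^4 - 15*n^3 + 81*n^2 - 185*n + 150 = (n - 5)*(n^3 - 10*n^2 + 31*n - 30) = (n - 5)^2*(n^2 - 5*n + 6) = (n - 5)^2*(n - 2)*(n - 3)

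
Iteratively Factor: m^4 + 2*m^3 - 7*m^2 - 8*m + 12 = (m - 2)*(m^3 + 4*m^2 + m - 6) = (m - 2)*(m + 2)*(m^2 + 2*m - 3) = (m - 2)*(m - 1)*(m + 2)*(m + 3)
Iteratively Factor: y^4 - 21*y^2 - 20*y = (y - 5)*(y^3 + 5*y^2 + 4*y) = y*(y - 5)*(y^2 + 5*y + 4) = y*(y - 5)*(y + 1)*(y + 4)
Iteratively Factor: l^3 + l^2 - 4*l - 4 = (l + 2)*(l^2 - l - 2) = (l + 1)*(l + 2)*(l - 2)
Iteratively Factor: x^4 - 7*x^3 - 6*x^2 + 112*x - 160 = (x + 4)*(x^3 - 11*x^2 + 38*x - 40) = (x - 2)*(x + 4)*(x^2 - 9*x + 20) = (x - 5)*(x - 2)*(x + 4)*(x - 4)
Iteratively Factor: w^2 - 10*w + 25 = (w - 5)*(w - 5)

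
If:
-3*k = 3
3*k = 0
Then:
No Solution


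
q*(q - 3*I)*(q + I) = q^3 - 2*I*q^2 + 3*q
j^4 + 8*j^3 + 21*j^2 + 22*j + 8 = (j + 1)^2*(j + 2)*(j + 4)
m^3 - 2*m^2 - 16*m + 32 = (m - 4)*(m - 2)*(m + 4)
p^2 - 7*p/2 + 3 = (p - 2)*(p - 3/2)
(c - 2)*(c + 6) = c^2 + 4*c - 12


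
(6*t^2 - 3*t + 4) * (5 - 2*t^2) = -12*t^4 + 6*t^3 + 22*t^2 - 15*t + 20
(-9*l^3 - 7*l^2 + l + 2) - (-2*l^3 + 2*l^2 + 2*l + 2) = -7*l^3 - 9*l^2 - l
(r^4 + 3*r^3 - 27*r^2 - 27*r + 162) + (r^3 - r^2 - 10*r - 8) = r^4 + 4*r^3 - 28*r^2 - 37*r + 154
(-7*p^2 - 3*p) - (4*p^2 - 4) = -11*p^2 - 3*p + 4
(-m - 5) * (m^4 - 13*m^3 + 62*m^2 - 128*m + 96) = -m^5 + 8*m^4 + 3*m^3 - 182*m^2 + 544*m - 480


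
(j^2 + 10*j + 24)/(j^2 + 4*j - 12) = (j + 4)/(j - 2)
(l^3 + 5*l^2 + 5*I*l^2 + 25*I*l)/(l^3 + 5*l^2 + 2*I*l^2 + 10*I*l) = (l + 5*I)/(l + 2*I)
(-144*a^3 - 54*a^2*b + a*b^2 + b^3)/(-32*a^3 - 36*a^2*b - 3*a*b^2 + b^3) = (18*a^2 + 9*a*b + b^2)/(4*a^2 + 5*a*b + b^2)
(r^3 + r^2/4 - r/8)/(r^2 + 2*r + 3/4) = r*(4*r - 1)/(2*(2*r + 3))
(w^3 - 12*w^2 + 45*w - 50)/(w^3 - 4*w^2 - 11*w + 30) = (w - 5)/(w + 3)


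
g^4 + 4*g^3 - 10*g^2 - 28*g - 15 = (g - 3)*(g + 1)^2*(g + 5)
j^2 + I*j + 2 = (j - I)*(j + 2*I)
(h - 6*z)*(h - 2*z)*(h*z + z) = h^3*z - 8*h^2*z^2 + h^2*z + 12*h*z^3 - 8*h*z^2 + 12*z^3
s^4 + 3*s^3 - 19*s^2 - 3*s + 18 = (s - 3)*(s - 1)*(s + 1)*(s + 6)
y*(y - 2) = y^2 - 2*y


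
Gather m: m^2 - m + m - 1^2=m^2 - 1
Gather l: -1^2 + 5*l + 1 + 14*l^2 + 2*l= 14*l^2 + 7*l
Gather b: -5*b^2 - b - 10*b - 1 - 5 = -5*b^2 - 11*b - 6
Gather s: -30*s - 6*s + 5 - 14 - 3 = -36*s - 12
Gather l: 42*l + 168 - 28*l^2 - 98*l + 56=-28*l^2 - 56*l + 224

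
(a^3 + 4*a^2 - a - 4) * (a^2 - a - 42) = a^5 + 3*a^4 - 47*a^3 - 171*a^2 + 46*a + 168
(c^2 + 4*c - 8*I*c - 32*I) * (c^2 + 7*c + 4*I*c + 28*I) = c^4 + 11*c^3 - 4*I*c^3 + 60*c^2 - 44*I*c^2 + 352*c - 112*I*c + 896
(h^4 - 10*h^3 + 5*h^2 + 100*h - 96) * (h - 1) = h^5 - 11*h^4 + 15*h^3 + 95*h^2 - 196*h + 96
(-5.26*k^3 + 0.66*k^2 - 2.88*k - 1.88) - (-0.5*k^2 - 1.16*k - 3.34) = -5.26*k^3 + 1.16*k^2 - 1.72*k + 1.46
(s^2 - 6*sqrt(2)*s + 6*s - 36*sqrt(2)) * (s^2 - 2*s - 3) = s^4 - 6*sqrt(2)*s^3 + 4*s^3 - 24*sqrt(2)*s^2 - 15*s^2 - 18*s + 90*sqrt(2)*s + 108*sqrt(2)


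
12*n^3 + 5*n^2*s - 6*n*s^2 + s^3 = (-4*n + s)*(-3*n + s)*(n + s)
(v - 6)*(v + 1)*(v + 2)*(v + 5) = v^4 + 2*v^3 - 31*v^2 - 92*v - 60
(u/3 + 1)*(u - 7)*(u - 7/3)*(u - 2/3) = u^4/3 - 7*u^3/3 - 67*u^2/27 + 511*u/27 - 98/9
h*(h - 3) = h^2 - 3*h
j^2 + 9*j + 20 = (j + 4)*(j + 5)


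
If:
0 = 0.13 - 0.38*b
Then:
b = 0.34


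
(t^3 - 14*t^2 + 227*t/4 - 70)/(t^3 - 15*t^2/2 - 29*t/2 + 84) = (4*t^2 - 24*t + 35)/(2*(2*t^2 + t - 21))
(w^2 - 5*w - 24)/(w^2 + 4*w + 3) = (w - 8)/(w + 1)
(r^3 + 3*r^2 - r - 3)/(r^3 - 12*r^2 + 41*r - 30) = (r^2 + 4*r + 3)/(r^2 - 11*r + 30)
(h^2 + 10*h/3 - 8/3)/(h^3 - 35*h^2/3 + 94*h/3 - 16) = (h + 4)/(h^2 - 11*h + 24)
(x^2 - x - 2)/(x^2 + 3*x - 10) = (x + 1)/(x + 5)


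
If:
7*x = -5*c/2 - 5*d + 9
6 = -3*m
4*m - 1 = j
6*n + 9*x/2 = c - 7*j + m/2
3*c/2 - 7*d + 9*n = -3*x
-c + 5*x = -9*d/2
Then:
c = 178/13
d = 444/13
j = -9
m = -2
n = 437/13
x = -28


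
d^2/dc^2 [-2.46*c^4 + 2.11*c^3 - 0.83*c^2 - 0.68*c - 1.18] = -29.52*c^2 + 12.66*c - 1.66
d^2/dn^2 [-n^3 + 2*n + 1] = -6*n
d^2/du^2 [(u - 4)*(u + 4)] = 2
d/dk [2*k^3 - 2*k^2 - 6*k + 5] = 6*k^2 - 4*k - 6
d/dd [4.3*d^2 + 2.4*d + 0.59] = 8.6*d + 2.4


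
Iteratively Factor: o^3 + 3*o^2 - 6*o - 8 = (o - 2)*(o^2 + 5*o + 4) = (o - 2)*(o + 1)*(o + 4)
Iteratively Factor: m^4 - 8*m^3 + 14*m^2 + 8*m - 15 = (m + 1)*(m^3 - 9*m^2 + 23*m - 15) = (m - 3)*(m + 1)*(m^2 - 6*m + 5) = (m - 5)*(m - 3)*(m + 1)*(m - 1)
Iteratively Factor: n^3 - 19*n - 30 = (n + 3)*(n^2 - 3*n - 10) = (n + 2)*(n + 3)*(n - 5)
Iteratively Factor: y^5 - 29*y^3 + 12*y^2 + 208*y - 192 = (y - 3)*(y^4 + 3*y^3 - 20*y^2 - 48*y + 64) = (y - 3)*(y + 4)*(y^3 - y^2 - 16*y + 16) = (y - 3)*(y + 4)^2*(y^2 - 5*y + 4) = (y - 3)*(y - 1)*(y + 4)^2*(y - 4)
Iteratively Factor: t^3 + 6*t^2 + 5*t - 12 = (t + 3)*(t^2 + 3*t - 4) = (t - 1)*(t + 3)*(t + 4)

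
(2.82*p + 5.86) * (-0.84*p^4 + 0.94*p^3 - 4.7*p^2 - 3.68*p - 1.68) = -2.3688*p^5 - 2.2716*p^4 - 7.7456*p^3 - 37.9196*p^2 - 26.3024*p - 9.8448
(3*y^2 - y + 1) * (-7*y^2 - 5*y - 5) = -21*y^4 - 8*y^3 - 17*y^2 - 5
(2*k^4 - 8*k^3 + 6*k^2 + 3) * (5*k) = 10*k^5 - 40*k^4 + 30*k^3 + 15*k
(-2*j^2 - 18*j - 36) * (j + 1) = -2*j^3 - 20*j^2 - 54*j - 36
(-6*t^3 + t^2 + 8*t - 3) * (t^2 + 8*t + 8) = -6*t^5 - 47*t^4 - 32*t^3 + 69*t^2 + 40*t - 24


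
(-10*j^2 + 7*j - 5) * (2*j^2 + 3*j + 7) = -20*j^4 - 16*j^3 - 59*j^2 + 34*j - 35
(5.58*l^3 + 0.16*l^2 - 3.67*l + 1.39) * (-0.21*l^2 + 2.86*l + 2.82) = -1.1718*l^5 + 15.9252*l^4 + 16.9639*l^3 - 10.3369*l^2 - 6.374*l + 3.9198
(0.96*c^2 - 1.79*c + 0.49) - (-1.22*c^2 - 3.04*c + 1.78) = 2.18*c^2 + 1.25*c - 1.29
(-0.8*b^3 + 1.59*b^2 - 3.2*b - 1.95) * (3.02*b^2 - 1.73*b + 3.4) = -2.416*b^5 + 6.1858*b^4 - 15.1347*b^3 + 5.053*b^2 - 7.5065*b - 6.63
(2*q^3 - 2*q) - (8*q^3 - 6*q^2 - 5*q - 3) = -6*q^3 + 6*q^2 + 3*q + 3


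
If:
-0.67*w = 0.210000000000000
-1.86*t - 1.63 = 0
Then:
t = -0.88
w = -0.31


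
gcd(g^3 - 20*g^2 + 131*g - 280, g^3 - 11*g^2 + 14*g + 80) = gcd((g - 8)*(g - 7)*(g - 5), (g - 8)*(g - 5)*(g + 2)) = g^2 - 13*g + 40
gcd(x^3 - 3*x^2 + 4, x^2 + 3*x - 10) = x - 2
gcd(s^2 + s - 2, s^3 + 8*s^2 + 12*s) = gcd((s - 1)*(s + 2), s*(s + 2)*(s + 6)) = s + 2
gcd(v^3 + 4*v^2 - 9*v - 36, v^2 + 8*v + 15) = v + 3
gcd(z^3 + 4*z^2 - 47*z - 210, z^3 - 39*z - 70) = z^2 - 2*z - 35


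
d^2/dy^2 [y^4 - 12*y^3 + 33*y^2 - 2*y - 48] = 12*y^2 - 72*y + 66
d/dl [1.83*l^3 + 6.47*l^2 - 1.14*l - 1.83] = 5.49*l^2 + 12.94*l - 1.14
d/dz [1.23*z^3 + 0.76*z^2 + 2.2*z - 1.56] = 3.69*z^2 + 1.52*z + 2.2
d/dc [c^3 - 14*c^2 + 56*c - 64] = 3*c^2 - 28*c + 56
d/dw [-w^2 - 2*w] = -2*w - 2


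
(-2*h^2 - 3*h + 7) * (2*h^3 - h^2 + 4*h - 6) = -4*h^5 - 4*h^4 + 9*h^3 - 7*h^2 + 46*h - 42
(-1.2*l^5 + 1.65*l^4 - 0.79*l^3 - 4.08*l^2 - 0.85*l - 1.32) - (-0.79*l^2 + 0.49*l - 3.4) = -1.2*l^5 + 1.65*l^4 - 0.79*l^3 - 3.29*l^2 - 1.34*l + 2.08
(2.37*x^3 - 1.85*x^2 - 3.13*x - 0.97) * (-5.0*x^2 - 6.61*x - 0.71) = -11.85*x^5 - 6.4157*x^4 + 26.1958*x^3 + 26.8528*x^2 + 8.634*x + 0.6887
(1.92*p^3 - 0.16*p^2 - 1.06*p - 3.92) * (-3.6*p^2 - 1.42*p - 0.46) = -6.912*p^5 - 2.1504*p^4 + 3.16*p^3 + 15.6908*p^2 + 6.054*p + 1.8032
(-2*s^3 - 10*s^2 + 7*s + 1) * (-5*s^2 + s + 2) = 10*s^5 + 48*s^4 - 49*s^3 - 18*s^2 + 15*s + 2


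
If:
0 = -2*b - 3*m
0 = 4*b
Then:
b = 0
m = 0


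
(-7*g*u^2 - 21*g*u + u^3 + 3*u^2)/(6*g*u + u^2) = (-7*g*u - 21*g + u^2 + 3*u)/(6*g + u)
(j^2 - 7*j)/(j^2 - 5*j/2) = 2*(j - 7)/(2*j - 5)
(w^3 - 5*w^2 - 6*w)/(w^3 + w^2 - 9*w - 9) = w*(w - 6)/(w^2 - 9)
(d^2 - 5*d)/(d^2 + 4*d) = (d - 5)/(d + 4)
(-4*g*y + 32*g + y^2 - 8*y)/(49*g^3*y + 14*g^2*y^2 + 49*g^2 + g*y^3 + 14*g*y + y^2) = (-4*g*y + 32*g + y^2 - 8*y)/(49*g^3*y + 14*g^2*y^2 + 49*g^2 + g*y^3 + 14*g*y + y^2)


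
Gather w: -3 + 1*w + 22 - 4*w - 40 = -3*w - 21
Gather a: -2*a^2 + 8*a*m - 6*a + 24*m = -2*a^2 + a*(8*m - 6) + 24*m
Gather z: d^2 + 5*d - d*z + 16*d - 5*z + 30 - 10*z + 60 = d^2 + 21*d + z*(-d - 15) + 90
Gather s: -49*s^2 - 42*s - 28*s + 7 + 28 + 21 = -49*s^2 - 70*s + 56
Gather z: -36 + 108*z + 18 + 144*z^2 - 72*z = 144*z^2 + 36*z - 18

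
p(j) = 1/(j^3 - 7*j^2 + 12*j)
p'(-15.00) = 0.00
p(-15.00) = 0.00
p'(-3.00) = -0.00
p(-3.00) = -0.00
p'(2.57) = 1.67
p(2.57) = 0.63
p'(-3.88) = -0.00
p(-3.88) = -0.00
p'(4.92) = -0.21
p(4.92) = 0.12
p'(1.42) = 0.05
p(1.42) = 0.17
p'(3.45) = 0.81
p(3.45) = -1.17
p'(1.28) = 0.03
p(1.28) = 0.17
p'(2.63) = 2.29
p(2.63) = 0.75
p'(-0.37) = -0.59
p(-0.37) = -0.18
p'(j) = (-3*j^2 + 14*j - 12)/(j^3 - 7*j^2 + 12*j)^2 = (-3*j^2 + 14*j - 12)/(j^2*(j^2 - 7*j + 12)^2)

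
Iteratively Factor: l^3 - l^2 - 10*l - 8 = (l + 2)*(l^2 - 3*l - 4) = (l - 4)*(l + 2)*(l + 1)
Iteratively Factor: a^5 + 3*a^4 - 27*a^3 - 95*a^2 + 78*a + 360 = (a + 3)*(a^4 - 27*a^2 - 14*a + 120) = (a + 3)*(a + 4)*(a^3 - 4*a^2 - 11*a + 30) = (a - 2)*(a + 3)*(a + 4)*(a^2 - 2*a - 15) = (a - 2)*(a + 3)^2*(a + 4)*(a - 5)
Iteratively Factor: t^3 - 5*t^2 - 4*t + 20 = (t + 2)*(t^2 - 7*t + 10) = (t - 2)*(t + 2)*(t - 5)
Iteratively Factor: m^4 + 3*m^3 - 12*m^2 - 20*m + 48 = (m + 4)*(m^3 - m^2 - 8*m + 12) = (m - 2)*(m + 4)*(m^2 + m - 6) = (m - 2)^2*(m + 4)*(m + 3)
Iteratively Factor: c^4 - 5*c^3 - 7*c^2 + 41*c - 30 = (c - 1)*(c^3 - 4*c^2 - 11*c + 30) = (c - 2)*(c - 1)*(c^2 - 2*c - 15) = (c - 2)*(c - 1)*(c + 3)*(c - 5)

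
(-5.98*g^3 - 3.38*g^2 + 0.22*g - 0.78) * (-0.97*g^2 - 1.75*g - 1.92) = 5.8006*g^5 + 13.7436*g^4 + 17.1832*g^3 + 6.8612*g^2 + 0.9426*g + 1.4976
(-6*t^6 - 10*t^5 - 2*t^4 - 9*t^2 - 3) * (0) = 0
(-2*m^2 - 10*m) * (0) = 0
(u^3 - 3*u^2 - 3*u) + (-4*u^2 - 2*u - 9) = u^3 - 7*u^2 - 5*u - 9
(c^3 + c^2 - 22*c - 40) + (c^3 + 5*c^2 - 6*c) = 2*c^3 + 6*c^2 - 28*c - 40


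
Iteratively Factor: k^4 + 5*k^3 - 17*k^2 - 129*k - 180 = (k + 3)*(k^3 + 2*k^2 - 23*k - 60) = (k - 5)*(k + 3)*(k^2 + 7*k + 12) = (k - 5)*(k + 3)*(k + 4)*(k + 3)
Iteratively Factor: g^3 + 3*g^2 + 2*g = (g)*(g^2 + 3*g + 2) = g*(g + 1)*(g + 2)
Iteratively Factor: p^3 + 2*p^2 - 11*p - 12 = (p + 4)*(p^2 - 2*p - 3) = (p + 1)*(p + 4)*(p - 3)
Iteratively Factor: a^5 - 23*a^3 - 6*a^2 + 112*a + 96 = (a + 1)*(a^4 - a^3 - 22*a^2 + 16*a + 96) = (a + 1)*(a + 2)*(a^3 - 3*a^2 - 16*a + 48) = (a + 1)*(a + 2)*(a + 4)*(a^2 - 7*a + 12) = (a - 4)*(a + 1)*(a + 2)*(a + 4)*(a - 3)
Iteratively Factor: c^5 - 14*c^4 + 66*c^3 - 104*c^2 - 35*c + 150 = (c - 5)*(c^4 - 9*c^3 + 21*c^2 + c - 30) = (c - 5)*(c - 3)*(c^3 - 6*c^2 + 3*c + 10) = (c - 5)*(c - 3)*(c + 1)*(c^2 - 7*c + 10) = (c - 5)*(c - 3)*(c - 2)*(c + 1)*(c - 5)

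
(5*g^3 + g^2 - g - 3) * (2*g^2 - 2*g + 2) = 10*g^5 - 8*g^4 + 6*g^3 - 2*g^2 + 4*g - 6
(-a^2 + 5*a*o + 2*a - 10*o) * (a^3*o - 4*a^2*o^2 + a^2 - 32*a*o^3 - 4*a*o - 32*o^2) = -a^5*o + 9*a^4*o^2 + 2*a^4*o - a^4 + 12*a^3*o^3 - 18*a^3*o^2 + 9*a^3*o + 2*a^3 - 160*a^2*o^4 - 24*a^2*o^3 + 12*a^2*o^2 - 18*a^2*o + 320*a*o^4 - 160*a*o^3 - 24*a*o^2 + 320*o^3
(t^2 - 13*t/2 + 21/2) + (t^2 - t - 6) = 2*t^2 - 15*t/2 + 9/2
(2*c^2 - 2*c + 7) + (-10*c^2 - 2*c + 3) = -8*c^2 - 4*c + 10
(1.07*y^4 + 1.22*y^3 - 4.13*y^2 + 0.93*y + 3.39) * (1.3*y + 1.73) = 1.391*y^5 + 3.4371*y^4 - 3.2584*y^3 - 5.9359*y^2 + 6.0159*y + 5.8647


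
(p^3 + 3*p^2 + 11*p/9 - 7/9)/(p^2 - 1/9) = (3*p^2 + 10*p + 7)/(3*p + 1)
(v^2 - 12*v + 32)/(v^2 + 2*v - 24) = (v - 8)/(v + 6)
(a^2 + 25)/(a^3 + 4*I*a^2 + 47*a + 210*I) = (a - 5*I)/(a^2 - I*a + 42)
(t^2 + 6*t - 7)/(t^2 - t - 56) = (t - 1)/(t - 8)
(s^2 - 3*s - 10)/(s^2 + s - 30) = (s + 2)/(s + 6)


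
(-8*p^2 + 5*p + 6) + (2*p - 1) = -8*p^2 + 7*p + 5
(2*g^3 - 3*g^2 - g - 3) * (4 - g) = -2*g^4 + 11*g^3 - 11*g^2 - g - 12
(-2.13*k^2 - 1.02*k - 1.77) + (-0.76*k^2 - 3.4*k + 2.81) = -2.89*k^2 - 4.42*k + 1.04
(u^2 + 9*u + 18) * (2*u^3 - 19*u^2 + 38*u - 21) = 2*u^5 - u^4 - 97*u^3 - 21*u^2 + 495*u - 378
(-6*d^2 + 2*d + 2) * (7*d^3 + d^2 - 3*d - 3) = -42*d^5 + 8*d^4 + 34*d^3 + 14*d^2 - 12*d - 6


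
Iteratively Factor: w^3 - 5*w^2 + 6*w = (w - 2)*(w^2 - 3*w) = (w - 3)*(w - 2)*(w)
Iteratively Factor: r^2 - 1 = (r + 1)*(r - 1)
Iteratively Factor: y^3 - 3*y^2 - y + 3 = (y - 3)*(y^2 - 1) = (y - 3)*(y - 1)*(y + 1)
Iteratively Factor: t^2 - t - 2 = (t - 2)*(t + 1)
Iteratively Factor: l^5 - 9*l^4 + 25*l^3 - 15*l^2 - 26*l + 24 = (l - 3)*(l^4 - 6*l^3 + 7*l^2 + 6*l - 8) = (l - 3)*(l + 1)*(l^3 - 7*l^2 + 14*l - 8) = (l - 3)*(l - 2)*(l + 1)*(l^2 - 5*l + 4) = (l - 4)*(l - 3)*(l - 2)*(l + 1)*(l - 1)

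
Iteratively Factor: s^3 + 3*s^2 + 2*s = (s)*(s^2 + 3*s + 2) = s*(s + 2)*(s + 1)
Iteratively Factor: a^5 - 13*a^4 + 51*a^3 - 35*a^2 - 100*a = (a - 5)*(a^4 - 8*a^3 + 11*a^2 + 20*a) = (a - 5)*(a - 4)*(a^3 - 4*a^2 - 5*a) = a*(a - 5)*(a - 4)*(a^2 - 4*a - 5) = a*(a - 5)*(a - 4)*(a + 1)*(a - 5)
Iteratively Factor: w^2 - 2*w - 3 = (w - 3)*(w + 1)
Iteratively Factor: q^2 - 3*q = (q - 3)*(q)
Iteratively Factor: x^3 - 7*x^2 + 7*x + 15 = (x - 5)*(x^2 - 2*x - 3) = (x - 5)*(x + 1)*(x - 3)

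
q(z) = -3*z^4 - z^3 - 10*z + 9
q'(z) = -12*z^3 - 3*z^2 - 10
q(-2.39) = -51.33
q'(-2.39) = 136.69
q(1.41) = -19.76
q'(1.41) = -49.60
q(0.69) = 1.09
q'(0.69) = -15.37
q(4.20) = -1040.60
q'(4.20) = -951.98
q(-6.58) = -5264.04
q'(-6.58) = 3278.79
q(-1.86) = -1.87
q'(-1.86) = 56.84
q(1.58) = -29.44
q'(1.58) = -64.82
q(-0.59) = 14.74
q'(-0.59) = -8.58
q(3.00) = -291.00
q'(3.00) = -361.00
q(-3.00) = -177.00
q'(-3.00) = 287.00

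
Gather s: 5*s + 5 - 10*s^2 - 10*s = -10*s^2 - 5*s + 5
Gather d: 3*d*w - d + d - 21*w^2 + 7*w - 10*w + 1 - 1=3*d*w - 21*w^2 - 3*w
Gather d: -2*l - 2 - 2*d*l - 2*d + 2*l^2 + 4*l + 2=d*(-2*l - 2) + 2*l^2 + 2*l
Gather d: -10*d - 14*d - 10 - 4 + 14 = -24*d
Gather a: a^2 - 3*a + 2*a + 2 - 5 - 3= a^2 - a - 6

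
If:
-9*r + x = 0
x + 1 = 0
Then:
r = -1/9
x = -1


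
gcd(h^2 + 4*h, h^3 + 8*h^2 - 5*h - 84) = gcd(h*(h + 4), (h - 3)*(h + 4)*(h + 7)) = h + 4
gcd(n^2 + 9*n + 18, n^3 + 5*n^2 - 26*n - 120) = n + 6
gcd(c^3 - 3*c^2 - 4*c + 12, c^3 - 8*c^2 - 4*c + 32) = c^2 - 4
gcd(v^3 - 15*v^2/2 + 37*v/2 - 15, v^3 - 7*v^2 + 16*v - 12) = v^2 - 5*v + 6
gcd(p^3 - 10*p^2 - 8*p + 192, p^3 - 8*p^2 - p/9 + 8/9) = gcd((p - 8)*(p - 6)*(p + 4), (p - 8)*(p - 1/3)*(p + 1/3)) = p - 8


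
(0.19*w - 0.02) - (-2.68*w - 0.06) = 2.87*w + 0.04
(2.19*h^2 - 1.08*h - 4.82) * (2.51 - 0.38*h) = -0.8322*h^3 + 5.9073*h^2 - 0.8792*h - 12.0982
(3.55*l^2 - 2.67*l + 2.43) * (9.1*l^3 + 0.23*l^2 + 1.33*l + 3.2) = 32.305*l^5 - 23.4805*l^4 + 26.2204*l^3 + 8.3678*l^2 - 5.3121*l + 7.776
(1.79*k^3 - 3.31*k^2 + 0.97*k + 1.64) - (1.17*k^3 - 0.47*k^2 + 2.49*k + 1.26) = 0.62*k^3 - 2.84*k^2 - 1.52*k + 0.38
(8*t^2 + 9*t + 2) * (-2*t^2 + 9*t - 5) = -16*t^4 + 54*t^3 + 37*t^2 - 27*t - 10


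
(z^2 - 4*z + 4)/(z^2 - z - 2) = (z - 2)/(z + 1)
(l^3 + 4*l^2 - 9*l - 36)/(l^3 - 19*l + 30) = (l^2 + 7*l + 12)/(l^2 + 3*l - 10)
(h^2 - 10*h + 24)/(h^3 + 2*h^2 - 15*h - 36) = (h - 6)/(h^2 + 6*h + 9)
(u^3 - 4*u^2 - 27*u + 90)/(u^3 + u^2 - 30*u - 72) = (u^2 + 2*u - 15)/(u^2 + 7*u + 12)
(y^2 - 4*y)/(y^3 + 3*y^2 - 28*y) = 1/(y + 7)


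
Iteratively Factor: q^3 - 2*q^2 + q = (q - 1)*(q^2 - q) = (q - 1)^2*(q)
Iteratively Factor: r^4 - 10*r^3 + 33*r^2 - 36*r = (r - 4)*(r^3 - 6*r^2 + 9*r) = r*(r - 4)*(r^2 - 6*r + 9) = r*(r - 4)*(r - 3)*(r - 3)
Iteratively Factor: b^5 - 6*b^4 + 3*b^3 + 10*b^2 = (b - 5)*(b^4 - b^3 - 2*b^2) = b*(b - 5)*(b^3 - b^2 - 2*b) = b^2*(b - 5)*(b^2 - b - 2) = b^2*(b - 5)*(b + 1)*(b - 2)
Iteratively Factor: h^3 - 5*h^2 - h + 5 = (h - 1)*(h^2 - 4*h - 5) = (h - 1)*(h + 1)*(h - 5)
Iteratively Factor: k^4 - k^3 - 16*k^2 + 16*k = (k)*(k^3 - k^2 - 16*k + 16) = k*(k + 4)*(k^2 - 5*k + 4) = k*(k - 1)*(k + 4)*(k - 4)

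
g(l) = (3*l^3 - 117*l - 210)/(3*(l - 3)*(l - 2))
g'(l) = (9*l^2 - 117)/(3*(l - 3)*(l - 2)) - (3*l^3 - 117*l - 210)/(3*(l - 3)*(l - 2)^2) - (3*l^3 - 117*l - 210)/(3*(l - 3)^2*(l - 2)) = (l^4 - 10*l^3 + 57*l^2 + 140*l - 584)/(l^4 - 10*l^3 + 37*l^2 - 60*l + 36)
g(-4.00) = 0.52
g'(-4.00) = 0.38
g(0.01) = -11.83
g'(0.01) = -16.46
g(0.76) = -35.71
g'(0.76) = -58.16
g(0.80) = -38.14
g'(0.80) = -63.16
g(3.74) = -127.02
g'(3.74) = 246.94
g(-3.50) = 0.66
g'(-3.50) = 0.16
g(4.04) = -76.18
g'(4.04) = 115.29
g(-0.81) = -3.64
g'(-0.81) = -5.71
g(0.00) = -11.67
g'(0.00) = -16.22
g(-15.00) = -9.35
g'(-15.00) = 1.01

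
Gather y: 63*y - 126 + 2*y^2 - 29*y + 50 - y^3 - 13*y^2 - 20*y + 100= -y^3 - 11*y^2 + 14*y + 24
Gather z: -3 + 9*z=9*z - 3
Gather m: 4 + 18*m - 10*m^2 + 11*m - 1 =-10*m^2 + 29*m + 3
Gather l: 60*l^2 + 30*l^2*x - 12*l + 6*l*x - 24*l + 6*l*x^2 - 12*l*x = l^2*(30*x + 60) + l*(6*x^2 - 6*x - 36)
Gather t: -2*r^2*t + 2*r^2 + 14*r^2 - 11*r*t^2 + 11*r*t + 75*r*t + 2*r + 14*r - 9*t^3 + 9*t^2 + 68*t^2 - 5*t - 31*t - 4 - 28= 16*r^2 + 16*r - 9*t^3 + t^2*(77 - 11*r) + t*(-2*r^2 + 86*r - 36) - 32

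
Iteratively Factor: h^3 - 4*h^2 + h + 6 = (h + 1)*(h^2 - 5*h + 6) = (h - 3)*(h + 1)*(h - 2)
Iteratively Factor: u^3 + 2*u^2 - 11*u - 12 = (u + 1)*(u^2 + u - 12) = (u - 3)*(u + 1)*(u + 4)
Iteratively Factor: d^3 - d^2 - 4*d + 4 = (d - 1)*(d^2 - 4) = (d - 2)*(d - 1)*(d + 2)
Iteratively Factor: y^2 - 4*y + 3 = (y - 1)*(y - 3)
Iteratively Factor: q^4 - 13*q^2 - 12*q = (q)*(q^3 - 13*q - 12) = q*(q + 3)*(q^2 - 3*q - 4) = q*(q + 1)*(q + 3)*(q - 4)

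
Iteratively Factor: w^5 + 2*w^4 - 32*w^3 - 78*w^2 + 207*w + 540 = (w + 4)*(w^4 - 2*w^3 - 24*w^2 + 18*w + 135) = (w - 5)*(w + 4)*(w^3 + 3*w^2 - 9*w - 27) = (w - 5)*(w + 3)*(w + 4)*(w^2 - 9) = (w - 5)*(w - 3)*(w + 3)*(w + 4)*(w + 3)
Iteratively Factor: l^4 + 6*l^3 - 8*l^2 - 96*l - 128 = (l + 2)*(l^3 + 4*l^2 - 16*l - 64) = (l + 2)*(l + 4)*(l^2 - 16) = (l + 2)*(l + 4)^2*(l - 4)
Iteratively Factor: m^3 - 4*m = (m - 2)*(m^2 + 2*m) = m*(m - 2)*(m + 2)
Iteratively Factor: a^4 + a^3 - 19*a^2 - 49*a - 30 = (a - 5)*(a^3 + 6*a^2 + 11*a + 6) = (a - 5)*(a + 2)*(a^2 + 4*a + 3) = (a - 5)*(a + 2)*(a + 3)*(a + 1)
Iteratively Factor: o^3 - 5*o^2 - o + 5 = (o - 5)*(o^2 - 1) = (o - 5)*(o + 1)*(o - 1)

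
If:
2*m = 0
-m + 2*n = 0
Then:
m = 0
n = 0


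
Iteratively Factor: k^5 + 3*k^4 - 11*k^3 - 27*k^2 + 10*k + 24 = (k - 3)*(k^4 + 6*k^3 + 7*k^2 - 6*k - 8) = (k - 3)*(k + 4)*(k^3 + 2*k^2 - k - 2) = (k - 3)*(k - 1)*(k + 4)*(k^2 + 3*k + 2) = (k - 3)*(k - 1)*(k + 2)*(k + 4)*(k + 1)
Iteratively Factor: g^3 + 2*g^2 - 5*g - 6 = (g - 2)*(g^2 + 4*g + 3) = (g - 2)*(g + 1)*(g + 3)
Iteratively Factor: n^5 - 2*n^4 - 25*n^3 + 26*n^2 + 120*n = (n - 5)*(n^4 + 3*n^3 - 10*n^2 - 24*n) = (n - 5)*(n + 4)*(n^3 - n^2 - 6*n) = n*(n - 5)*(n + 4)*(n^2 - n - 6) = n*(n - 5)*(n + 2)*(n + 4)*(n - 3)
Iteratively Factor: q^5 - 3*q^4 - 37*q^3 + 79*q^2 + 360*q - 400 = (q + 4)*(q^4 - 7*q^3 - 9*q^2 + 115*q - 100) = (q - 1)*(q + 4)*(q^3 - 6*q^2 - 15*q + 100) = (q - 5)*(q - 1)*(q + 4)*(q^2 - q - 20) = (q - 5)*(q - 1)*(q + 4)^2*(q - 5)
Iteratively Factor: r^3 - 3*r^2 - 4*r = (r - 4)*(r^2 + r) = (r - 4)*(r + 1)*(r)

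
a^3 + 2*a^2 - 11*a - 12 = (a - 3)*(a + 1)*(a + 4)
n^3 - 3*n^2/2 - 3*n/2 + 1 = (n - 2)*(n - 1/2)*(n + 1)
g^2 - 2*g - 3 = (g - 3)*(g + 1)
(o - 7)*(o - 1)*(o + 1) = o^3 - 7*o^2 - o + 7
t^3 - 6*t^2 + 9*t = t*(t - 3)^2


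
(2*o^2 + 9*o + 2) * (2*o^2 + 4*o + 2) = 4*o^4 + 26*o^3 + 44*o^2 + 26*o + 4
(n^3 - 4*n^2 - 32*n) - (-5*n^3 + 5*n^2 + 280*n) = 6*n^3 - 9*n^2 - 312*n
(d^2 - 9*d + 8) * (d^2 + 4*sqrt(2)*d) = d^4 - 9*d^3 + 4*sqrt(2)*d^3 - 36*sqrt(2)*d^2 + 8*d^2 + 32*sqrt(2)*d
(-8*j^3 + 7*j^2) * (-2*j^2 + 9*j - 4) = 16*j^5 - 86*j^4 + 95*j^3 - 28*j^2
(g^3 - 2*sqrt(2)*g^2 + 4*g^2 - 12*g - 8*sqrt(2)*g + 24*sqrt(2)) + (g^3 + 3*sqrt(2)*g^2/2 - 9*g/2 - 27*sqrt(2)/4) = 2*g^3 - sqrt(2)*g^2/2 + 4*g^2 - 33*g/2 - 8*sqrt(2)*g + 69*sqrt(2)/4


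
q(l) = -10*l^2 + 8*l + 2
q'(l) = 8 - 20*l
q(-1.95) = -51.62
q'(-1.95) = 47.00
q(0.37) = 3.59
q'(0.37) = 0.60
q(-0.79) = -10.56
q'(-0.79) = 23.80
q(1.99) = -21.68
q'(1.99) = -31.80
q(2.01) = -22.32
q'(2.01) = -32.20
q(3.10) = -69.30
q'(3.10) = -54.00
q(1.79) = -15.72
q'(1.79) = -27.80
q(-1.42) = -29.52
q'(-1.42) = 36.40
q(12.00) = -1342.00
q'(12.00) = -232.00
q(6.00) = -310.00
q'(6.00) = -112.00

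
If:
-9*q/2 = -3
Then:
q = 2/3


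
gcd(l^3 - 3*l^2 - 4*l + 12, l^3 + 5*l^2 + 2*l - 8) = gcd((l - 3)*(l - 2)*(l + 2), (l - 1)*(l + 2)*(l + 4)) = l + 2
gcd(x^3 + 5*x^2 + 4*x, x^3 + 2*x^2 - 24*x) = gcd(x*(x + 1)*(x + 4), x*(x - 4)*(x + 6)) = x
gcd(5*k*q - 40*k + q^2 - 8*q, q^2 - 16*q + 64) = q - 8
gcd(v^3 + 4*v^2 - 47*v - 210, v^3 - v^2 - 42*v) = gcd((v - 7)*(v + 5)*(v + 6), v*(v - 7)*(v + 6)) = v^2 - v - 42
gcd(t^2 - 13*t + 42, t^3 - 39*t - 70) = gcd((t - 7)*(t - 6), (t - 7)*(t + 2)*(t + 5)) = t - 7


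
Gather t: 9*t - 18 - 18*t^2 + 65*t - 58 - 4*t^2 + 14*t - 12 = -22*t^2 + 88*t - 88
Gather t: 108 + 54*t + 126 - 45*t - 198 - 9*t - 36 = 0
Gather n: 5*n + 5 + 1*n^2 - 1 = n^2 + 5*n + 4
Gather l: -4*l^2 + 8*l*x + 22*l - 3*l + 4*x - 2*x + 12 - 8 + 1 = -4*l^2 + l*(8*x + 19) + 2*x + 5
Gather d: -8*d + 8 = 8 - 8*d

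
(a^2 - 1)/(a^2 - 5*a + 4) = (a + 1)/(a - 4)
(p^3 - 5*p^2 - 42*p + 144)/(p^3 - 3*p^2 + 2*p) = (p^3 - 5*p^2 - 42*p + 144)/(p*(p^2 - 3*p + 2))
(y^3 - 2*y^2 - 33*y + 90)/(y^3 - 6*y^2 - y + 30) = (y + 6)/(y + 2)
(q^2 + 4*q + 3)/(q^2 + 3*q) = (q + 1)/q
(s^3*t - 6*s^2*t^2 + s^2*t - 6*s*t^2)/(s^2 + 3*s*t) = t*(s^2 - 6*s*t + s - 6*t)/(s + 3*t)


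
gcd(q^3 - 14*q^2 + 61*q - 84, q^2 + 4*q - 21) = q - 3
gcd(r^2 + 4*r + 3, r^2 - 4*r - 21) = r + 3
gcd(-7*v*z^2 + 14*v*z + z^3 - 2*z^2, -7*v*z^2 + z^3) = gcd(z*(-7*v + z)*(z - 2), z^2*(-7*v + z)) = -7*v*z + z^2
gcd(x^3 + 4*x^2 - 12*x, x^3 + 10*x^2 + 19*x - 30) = x + 6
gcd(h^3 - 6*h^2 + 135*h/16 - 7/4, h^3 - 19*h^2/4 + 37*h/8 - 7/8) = h - 1/4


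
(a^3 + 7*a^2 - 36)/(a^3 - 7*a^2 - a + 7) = (a^3 + 7*a^2 - 36)/(a^3 - 7*a^2 - a + 7)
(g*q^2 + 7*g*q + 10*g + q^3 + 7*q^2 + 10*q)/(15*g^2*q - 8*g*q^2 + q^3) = (g*q^2 + 7*g*q + 10*g + q^3 + 7*q^2 + 10*q)/(q*(15*g^2 - 8*g*q + q^2))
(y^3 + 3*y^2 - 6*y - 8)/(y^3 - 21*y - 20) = (y - 2)/(y - 5)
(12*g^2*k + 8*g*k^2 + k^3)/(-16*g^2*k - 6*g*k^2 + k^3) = (-6*g - k)/(8*g - k)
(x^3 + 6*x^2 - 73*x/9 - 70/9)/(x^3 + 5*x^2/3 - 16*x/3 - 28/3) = (9*x^3 + 54*x^2 - 73*x - 70)/(3*(3*x^3 + 5*x^2 - 16*x - 28))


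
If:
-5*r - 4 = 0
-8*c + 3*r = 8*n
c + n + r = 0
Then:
No Solution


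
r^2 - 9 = (r - 3)*(r + 3)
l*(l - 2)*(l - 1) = l^3 - 3*l^2 + 2*l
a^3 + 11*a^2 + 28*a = a*(a + 4)*(a + 7)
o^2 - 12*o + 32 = (o - 8)*(o - 4)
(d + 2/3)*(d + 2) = d^2 + 8*d/3 + 4/3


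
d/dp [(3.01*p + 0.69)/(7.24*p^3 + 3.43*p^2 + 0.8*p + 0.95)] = (-43.5848*p^3 - 25.3111*p^2 - 4.7334*p + 2.3075)/(52.4176*p^6 + 49.6664*p^5 + 23.3489*p^4 + 19.244*p^3 + 7.157*p^2 + 1.52*p + 0.9025)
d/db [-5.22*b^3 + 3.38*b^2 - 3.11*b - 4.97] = -15.66*b^2 + 6.76*b - 3.11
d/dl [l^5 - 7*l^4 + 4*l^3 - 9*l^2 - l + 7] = 5*l^4 - 28*l^3 + 12*l^2 - 18*l - 1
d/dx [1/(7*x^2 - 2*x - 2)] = 2*(1 - 7*x)/(-7*x^2 + 2*x + 2)^2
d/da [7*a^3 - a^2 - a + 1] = 21*a^2 - 2*a - 1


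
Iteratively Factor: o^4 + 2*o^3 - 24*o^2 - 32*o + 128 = (o + 4)*(o^3 - 2*o^2 - 16*o + 32) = (o + 4)^2*(o^2 - 6*o + 8) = (o - 2)*(o + 4)^2*(o - 4)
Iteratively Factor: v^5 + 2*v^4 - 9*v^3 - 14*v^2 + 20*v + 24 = (v + 2)*(v^4 - 9*v^2 + 4*v + 12) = (v + 1)*(v + 2)*(v^3 - v^2 - 8*v + 12) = (v - 2)*(v + 1)*(v + 2)*(v^2 + v - 6) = (v - 2)*(v + 1)*(v + 2)*(v + 3)*(v - 2)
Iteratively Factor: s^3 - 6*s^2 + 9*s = (s - 3)*(s^2 - 3*s) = (s - 3)^2*(s)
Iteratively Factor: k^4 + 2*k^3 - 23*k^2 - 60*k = (k)*(k^3 + 2*k^2 - 23*k - 60) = k*(k + 4)*(k^2 - 2*k - 15) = k*(k - 5)*(k + 4)*(k + 3)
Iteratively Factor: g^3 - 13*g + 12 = (g - 1)*(g^2 + g - 12) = (g - 3)*(g - 1)*(g + 4)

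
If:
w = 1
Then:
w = 1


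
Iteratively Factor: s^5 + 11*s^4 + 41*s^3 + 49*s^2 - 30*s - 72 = (s + 3)*(s^4 + 8*s^3 + 17*s^2 - 2*s - 24) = (s - 1)*(s + 3)*(s^3 + 9*s^2 + 26*s + 24) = (s - 1)*(s + 3)*(s + 4)*(s^2 + 5*s + 6) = (s - 1)*(s + 2)*(s + 3)*(s + 4)*(s + 3)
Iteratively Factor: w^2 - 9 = (w + 3)*(w - 3)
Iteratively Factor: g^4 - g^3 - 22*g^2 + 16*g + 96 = (g + 2)*(g^3 - 3*g^2 - 16*g + 48) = (g - 4)*(g + 2)*(g^2 + g - 12) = (g - 4)*(g - 3)*(g + 2)*(g + 4)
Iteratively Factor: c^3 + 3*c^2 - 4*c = (c + 4)*(c^2 - c) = c*(c + 4)*(c - 1)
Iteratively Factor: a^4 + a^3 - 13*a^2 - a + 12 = (a + 1)*(a^3 - 13*a + 12) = (a + 1)*(a + 4)*(a^2 - 4*a + 3) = (a - 1)*(a + 1)*(a + 4)*(a - 3)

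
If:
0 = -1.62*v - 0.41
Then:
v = -0.25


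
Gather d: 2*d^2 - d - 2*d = 2*d^2 - 3*d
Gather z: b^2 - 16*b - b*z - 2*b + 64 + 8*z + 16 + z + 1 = b^2 - 18*b + z*(9 - b) + 81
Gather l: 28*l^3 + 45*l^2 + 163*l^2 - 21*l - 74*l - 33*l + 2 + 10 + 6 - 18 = 28*l^3 + 208*l^2 - 128*l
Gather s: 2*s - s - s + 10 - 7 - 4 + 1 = 0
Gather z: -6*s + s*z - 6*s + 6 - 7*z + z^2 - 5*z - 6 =-12*s + z^2 + z*(s - 12)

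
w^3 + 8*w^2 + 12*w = w*(w + 2)*(w + 6)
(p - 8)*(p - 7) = p^2 - 15*p + 56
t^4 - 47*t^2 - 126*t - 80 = (t - 8)*(t + 1)*(t + 2)*(t + 5)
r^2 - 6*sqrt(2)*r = r*(r - 6*sqrt(2))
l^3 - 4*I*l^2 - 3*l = l*(l - 3*I)*(l - I)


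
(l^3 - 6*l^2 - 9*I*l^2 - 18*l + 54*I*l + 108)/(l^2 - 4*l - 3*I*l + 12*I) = (l^2 - 6*l*(1 + I) + 36*I)/(l - 4)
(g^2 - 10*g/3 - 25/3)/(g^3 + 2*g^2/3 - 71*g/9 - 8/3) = 3*(3*g^2 - 10*g - 25)/(9*g^3 + 6*g^2 - 71*g - 24)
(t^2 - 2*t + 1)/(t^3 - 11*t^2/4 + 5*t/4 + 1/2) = 4*(t - 1)/(4*t^2 - 7*t - 2)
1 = 1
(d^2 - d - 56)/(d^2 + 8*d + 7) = (d - 8)/(d + 1)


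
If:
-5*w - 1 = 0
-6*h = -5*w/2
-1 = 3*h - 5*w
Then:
No Solution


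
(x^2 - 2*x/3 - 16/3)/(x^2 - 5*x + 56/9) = 3*(x + 2)/(3*x - 7)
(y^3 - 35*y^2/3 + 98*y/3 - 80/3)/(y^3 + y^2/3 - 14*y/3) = (3*y^2 - 29*y + 40)/(y*(3*y + 7))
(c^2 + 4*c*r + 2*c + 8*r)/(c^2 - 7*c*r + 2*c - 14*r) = (-c - 4*r)/(-c + 7*r)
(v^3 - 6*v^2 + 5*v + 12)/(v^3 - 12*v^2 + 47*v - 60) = (v + 1)/(v - 5)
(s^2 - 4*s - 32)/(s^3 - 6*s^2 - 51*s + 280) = (s + 4)/(s^2 + 2*s - 35)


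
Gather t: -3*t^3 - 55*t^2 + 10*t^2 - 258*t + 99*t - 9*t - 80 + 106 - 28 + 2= -3*t^3 - 45*t^2 - 168*t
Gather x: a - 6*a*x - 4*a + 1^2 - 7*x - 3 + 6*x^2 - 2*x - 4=-3*a + 6*x^2 + x*(-6*a - 9) - 6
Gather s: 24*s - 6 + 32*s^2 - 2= 32*s^2 + 24*s - 8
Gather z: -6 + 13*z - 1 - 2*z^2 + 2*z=-2*z^2 + 15*z - 7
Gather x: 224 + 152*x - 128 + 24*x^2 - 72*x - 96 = 24*x^2 + 80*x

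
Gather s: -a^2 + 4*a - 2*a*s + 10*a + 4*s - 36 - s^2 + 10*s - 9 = -a^2 + 14*a - s^2 + s*(14 - 2*a) - 45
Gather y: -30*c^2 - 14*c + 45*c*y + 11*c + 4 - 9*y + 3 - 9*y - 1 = -30*c^2 - 3*c + y*(45*c - 18) + 6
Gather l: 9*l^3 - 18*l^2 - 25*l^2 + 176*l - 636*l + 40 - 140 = 9*l^3 - 43*l^2 - 460*l - 100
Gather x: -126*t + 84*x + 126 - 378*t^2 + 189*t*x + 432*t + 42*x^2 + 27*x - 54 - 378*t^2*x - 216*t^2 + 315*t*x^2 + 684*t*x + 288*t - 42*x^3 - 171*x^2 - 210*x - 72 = -594*t^2 + 594*t - 42*x^3 + x^2*(315*t - 129) + x*(-378*t^2 + 873*t - 99)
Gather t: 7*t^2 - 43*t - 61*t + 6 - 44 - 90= 7*t^2 - 104*t - 128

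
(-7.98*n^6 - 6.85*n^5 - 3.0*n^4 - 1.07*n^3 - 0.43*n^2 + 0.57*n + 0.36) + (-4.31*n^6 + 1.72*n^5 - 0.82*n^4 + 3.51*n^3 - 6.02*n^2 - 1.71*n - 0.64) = -12.29*n^6 - 5.13*n^5 - 3.82*n^4 + 2.44*n^3 - 6.45*n^2 - 1.14*n - 0.28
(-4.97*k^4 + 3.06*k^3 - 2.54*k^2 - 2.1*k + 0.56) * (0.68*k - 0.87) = -3.3796*k^5 + 6.4047*k^4 - 4.3894*k^3 + 0.7818*k^2 + 2.2078*k - 0.4872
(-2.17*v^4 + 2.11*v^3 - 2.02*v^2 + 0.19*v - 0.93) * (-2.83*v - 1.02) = 6.1411*v^5 - 3.7579*v^4 + 3.5644*v^3 + 1.5227*v^2 + 2.4381*v + 0.9486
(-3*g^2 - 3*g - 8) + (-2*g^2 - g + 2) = -5*g^2 - 4*g - 6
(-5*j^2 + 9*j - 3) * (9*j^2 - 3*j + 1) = -45*j^4 + 96*j^3 - 59*j^2 + 18*j - 3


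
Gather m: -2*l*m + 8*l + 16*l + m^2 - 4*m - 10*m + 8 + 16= 24*l + m^2 + m*(-2*l - 14) + 24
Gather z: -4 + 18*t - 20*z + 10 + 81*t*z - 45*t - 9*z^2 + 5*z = -27*t - 9*z^2 + z*(81*t - 15) + 6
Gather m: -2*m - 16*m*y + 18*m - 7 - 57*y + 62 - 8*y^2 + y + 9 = m*(16 - 16*y) - 8*y^2 - 56*y + 64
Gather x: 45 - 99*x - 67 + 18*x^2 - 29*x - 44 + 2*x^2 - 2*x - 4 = 20*x^2 - 130*x - 70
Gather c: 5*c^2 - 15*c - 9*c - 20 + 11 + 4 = 5*c^2 - 24*c - 5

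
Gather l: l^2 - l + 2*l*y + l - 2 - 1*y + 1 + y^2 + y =l^2 + 2*l*y + y^2 - 1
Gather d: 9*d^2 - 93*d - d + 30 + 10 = 9*d^2 - 94*d + 40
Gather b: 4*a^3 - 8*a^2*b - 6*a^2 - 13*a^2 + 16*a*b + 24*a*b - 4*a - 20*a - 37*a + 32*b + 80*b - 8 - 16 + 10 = 4*a^3 - 19*a^2 - 61*a + b*(-8*a^2 + 40*a + 112) - 14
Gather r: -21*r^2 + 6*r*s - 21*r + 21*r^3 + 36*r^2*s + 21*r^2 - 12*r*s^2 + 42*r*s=21*r^3 + 36*r^2*s + r*(-12*s^2 + 48*s - 21)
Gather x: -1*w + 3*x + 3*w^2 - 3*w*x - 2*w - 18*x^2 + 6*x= 3*w^2 - 3*w - 18*x^2 + x*(9 - 3*w)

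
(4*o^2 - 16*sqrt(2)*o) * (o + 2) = 4*o^3 - 16*sqrt(2)*o^2 + 8*o^2 - 32*sqrt(2)*o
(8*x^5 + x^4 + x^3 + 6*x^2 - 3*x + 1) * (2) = 16*x^5 + 2*x^4 + 2*x^3 + 12*x^2 - 6*x + 2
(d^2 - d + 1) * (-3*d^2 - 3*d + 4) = -3*d^4 + 4*d^2 - 7*d + 4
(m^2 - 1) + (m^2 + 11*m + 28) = 2*m^2 + 11*m + 27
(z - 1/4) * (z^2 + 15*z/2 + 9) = z^3 + 29*z^2/4 + 57*z/8 - 9/4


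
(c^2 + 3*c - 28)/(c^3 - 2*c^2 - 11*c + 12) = (c + 7)/(c^2 + 2*c - 3)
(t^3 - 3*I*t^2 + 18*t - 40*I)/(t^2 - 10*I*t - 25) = (t^2 + 2*I*t + 8)/(t - 5*I)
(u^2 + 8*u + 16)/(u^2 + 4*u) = (u + 4)/u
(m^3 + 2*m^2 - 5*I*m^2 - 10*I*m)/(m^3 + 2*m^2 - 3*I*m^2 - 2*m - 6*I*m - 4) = m*(m - 5*I)/(m^2 - 3*I*m - 2)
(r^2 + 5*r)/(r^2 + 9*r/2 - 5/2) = 2*r/(2*r - 1)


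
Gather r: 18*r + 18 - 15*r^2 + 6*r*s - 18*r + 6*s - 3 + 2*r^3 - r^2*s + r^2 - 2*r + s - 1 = 2*r^3 + r^2*(-s - 14) + r*(6*s - 2) + 7*s + 14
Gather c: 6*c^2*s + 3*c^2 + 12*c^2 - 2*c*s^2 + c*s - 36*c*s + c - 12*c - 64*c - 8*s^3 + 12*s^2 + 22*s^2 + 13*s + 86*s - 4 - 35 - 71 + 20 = c^2*(6*s + 15) + c*(-2*s^2 - 35*s - 75) - 8*s^3 + 34*s^2 + 99*s - 90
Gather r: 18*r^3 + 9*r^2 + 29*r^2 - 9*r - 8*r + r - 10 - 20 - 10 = 18*r^3 + 38*r^2 - 16*r - 40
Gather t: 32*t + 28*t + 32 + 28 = 60*t + 60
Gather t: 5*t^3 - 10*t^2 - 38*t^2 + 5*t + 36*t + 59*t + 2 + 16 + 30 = 5*t^3 - 48*t^2 + 100*t + 48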